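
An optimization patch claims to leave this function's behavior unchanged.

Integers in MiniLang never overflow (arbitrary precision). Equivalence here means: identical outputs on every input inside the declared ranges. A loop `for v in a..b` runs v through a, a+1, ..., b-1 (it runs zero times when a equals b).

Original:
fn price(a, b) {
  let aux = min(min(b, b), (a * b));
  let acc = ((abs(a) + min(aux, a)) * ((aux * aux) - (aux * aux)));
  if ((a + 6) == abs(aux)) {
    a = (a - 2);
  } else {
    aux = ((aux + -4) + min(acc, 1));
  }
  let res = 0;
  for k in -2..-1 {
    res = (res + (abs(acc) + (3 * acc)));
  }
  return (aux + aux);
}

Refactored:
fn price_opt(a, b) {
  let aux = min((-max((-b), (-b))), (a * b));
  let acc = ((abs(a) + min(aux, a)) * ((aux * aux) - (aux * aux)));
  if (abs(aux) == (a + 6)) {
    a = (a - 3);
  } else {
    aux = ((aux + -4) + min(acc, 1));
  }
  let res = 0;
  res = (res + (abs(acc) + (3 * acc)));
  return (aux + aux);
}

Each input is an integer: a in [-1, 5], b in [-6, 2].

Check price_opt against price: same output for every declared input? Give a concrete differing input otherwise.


Equivalent. Although `2` became `3`, no input in the stated domain can expose it.
An exhaustive pass over the 63 declared inputs shows identical outputs.
One worked example (a=1, b=-1) — price: aux=-1, then acc=0, then ((a + 6) == abs(aux)) is false, then aux=-5, then res=0, then (k=-2), then res=0, then returns -10; price_opt: aux=-1, then acc=0, then (abs(aux) == (a + 6)) is false, then aux=-5, then res=0, then res=0, then returns -10; agreement on -10.
verdict: equivalent


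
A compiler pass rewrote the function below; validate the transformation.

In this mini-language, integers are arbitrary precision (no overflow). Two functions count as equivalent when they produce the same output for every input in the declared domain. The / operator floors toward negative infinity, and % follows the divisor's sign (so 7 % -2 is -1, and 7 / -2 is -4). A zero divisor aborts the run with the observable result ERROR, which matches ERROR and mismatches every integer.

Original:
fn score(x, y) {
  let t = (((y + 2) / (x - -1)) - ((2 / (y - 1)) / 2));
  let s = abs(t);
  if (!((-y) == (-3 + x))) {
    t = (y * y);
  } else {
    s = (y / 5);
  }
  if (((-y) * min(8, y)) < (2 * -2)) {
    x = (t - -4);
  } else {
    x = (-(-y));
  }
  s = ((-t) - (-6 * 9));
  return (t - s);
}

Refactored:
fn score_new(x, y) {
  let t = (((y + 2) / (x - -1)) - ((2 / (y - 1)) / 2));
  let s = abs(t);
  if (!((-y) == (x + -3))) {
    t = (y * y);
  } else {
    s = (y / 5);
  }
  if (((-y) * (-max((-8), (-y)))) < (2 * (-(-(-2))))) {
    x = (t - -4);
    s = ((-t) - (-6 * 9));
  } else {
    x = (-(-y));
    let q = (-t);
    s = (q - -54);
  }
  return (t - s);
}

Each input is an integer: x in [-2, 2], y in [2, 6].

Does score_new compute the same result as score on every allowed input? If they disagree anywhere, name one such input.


This is a faithful refactor — local variable names differ; also arithmetic usage differs; also statement counts differ; also min/max/abs usage differs; also constant usage differs, but the computed results match everywhere.
As a probe, take x=2, y=3: score runs t = 1; s = 1; (!((-y) == (-3 + x))) -> true; t = 9; (((-y) * min(8, y)) < (2 * -2)) -> true; x = 13; s = 45; return -36; score_new runs t = 1; s = 1; (!((-y) == (x + -3))) -> true; t = 9; (((-y) * (-max((-8), (-y)))) < (2 * (-(-(-2))))) -> true; x = 13; s = 45; return -36; both end at -36.
Sweeping the whole domain (25 inputs) finds no disagreement.
verdict: equivalent


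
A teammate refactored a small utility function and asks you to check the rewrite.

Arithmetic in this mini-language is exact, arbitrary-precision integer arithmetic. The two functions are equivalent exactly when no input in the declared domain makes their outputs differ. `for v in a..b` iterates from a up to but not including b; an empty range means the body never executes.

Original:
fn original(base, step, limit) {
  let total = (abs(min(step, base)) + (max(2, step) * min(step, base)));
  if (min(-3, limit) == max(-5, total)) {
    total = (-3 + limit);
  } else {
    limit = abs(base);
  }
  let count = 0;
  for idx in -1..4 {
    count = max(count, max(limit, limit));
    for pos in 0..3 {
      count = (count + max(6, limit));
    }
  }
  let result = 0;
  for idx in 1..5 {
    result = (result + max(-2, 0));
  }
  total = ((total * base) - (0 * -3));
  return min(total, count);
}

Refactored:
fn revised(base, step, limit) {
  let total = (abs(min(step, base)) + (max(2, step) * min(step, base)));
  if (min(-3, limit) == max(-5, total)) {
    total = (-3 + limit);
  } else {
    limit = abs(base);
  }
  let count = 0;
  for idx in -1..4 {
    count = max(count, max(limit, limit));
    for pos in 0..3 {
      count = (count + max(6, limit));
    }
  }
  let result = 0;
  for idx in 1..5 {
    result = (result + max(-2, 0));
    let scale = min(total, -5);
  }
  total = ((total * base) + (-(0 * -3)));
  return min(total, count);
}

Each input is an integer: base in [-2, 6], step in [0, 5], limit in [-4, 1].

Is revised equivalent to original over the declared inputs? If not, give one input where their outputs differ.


Equivalent — the differences include statement counts differ; and arithmetic usage differs; and min/max/abs usage differs; and constant usage differs; and local variable names differ, yet no declared input distinguishes the two.
Tracing base=1, step=3, limit=-2: original: total := 4 | (min(-3, limit) == max(-5, total)): false | limit := 1 | count := 0 | iter idx=-1: | count := 1 | iter pos=0: | count := 7 | iter pos=1: | count := 13 | iter pos=2: | count := 19 | iter idx=0: | count := 19 | iter pos=0: | count := 25 | iter pos=1: | count := 31 | iter pos=2: | count := 37 | iter idx=1: | count := 37 | iter pos=0: | count := 43 | iter pos=1: | count := 49 | iter pos=2: | count := 55 | iter idx=2: | count := 55 | iter pos=0: | count := 61 | iter pos=1: | count := 67 | iter pos=2: | count := 73 | iter idx=3: | count := 73 | iter pos=0: | count := 79 | iter pos=1: | count := 85 | iter pos=2: | count := 91 | result := 0 | iter idx=1: | result := 0 | iter idx=2: | result := 0 | iter idx=3: | result := 0 | iter idx=4: | result := 0 | total := 4 | result 4 | revised: total := 4 | (min(-3, limit) == max(-5, total)): false | limit := 1 | count := 0 | iter idx=-1: | count := 1 | iter pos=0: | count := 7 | iter pos=1: | count := 13 | iter pos=2: | count := 19 | iter idx=0: | count := 19 | iter pos=0: | count := 25 | iter pos=1: | count := 31 | iter pos=2: | count := 37 | iter idx=1: | count := 37 | iter pos=0: | count := 43 | iter pos=1: | count := 49 | iter pos=2: | count := 55 | iter idx=2: | count := 55 | iter pos=0: | count := 61 | iter pos=1: | count := 67 | iter pos=2: | count := 73 | iter idx=3: | count := 73 | iter pos=0: | count := 79 | iter pos=1: | count := 85 | iter pos=2: | count := 91 | result := 0 | iter idx=1: | result := 0 | scale := -5 | iter idx=2: | result := 0 | scale := -5 | iter idx=3: | result := 0 | scale := -5 | iter idx=4: | result := 0 | scale := -5 | total := 4 | result 4 — matching result 4.
Every one of the 324 inputs gives matching results.
verdict: equivalent


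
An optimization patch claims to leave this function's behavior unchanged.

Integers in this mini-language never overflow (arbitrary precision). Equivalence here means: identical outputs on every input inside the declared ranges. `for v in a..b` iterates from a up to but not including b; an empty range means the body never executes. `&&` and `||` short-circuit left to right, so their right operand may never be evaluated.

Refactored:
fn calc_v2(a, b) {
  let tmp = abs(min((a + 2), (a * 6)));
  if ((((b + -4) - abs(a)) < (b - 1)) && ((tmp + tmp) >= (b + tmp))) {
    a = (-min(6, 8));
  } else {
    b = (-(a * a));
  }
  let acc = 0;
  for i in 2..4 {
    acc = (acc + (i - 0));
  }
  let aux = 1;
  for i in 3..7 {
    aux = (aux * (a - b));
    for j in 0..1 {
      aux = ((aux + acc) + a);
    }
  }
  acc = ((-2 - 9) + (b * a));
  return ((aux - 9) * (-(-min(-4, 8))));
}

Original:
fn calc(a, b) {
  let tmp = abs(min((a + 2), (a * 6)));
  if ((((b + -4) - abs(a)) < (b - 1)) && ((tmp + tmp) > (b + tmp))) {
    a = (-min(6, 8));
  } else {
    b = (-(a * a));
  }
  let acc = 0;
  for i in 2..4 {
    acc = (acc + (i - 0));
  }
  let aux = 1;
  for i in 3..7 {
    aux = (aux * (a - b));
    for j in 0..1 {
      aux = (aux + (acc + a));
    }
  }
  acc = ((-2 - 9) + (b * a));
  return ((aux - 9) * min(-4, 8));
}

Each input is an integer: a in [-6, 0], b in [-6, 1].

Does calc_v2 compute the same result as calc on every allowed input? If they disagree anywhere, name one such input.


Try a=0, b=0.
calc: tmp := 0 | ((((b + -4) - abs(a)) < (b - 1)) && ((tmp + tmp) > (b + tmp))): false | b := 0 | acc := 0 | iter i=2: | acc := 2 | iter i=3: | acc := 5 | aux := 1 | iter i=3: | aux := 0 | iter j=0: | aux := 5 | iter i=4: | aux := 0 | iter j=0: | aux := 5 | iter i=5: | aux := 0 | iter j=0: | aux := 5 | iter i=6: | aux := 0 | iter j=0: | aux := 5 | acc := -11 | result 16
calc_v2: tmp := 0 | ((((b + -4) - abs(a)) < (b - 1)) && ((tmp + tmp) >= (b + tmp))): true | a := -6 | acc := 0 | iter i=2: | acc := 2 | iter i=3: | acc := 5 | aux := 1 | iter i=3: | aux := -6 | iter j=0: | aux := -7 | iter i=4: | aux := 42 | iter j=0: | aux := 41 | iter i=5: | aux := -246 | iter j=0: | aux := -247 | iter i=6: | aux := 1482 | iter j=0: | aux := 1481 | acc := -11 | result -5888
16 and -5888 differ, so these are not the same function on this domain.
verdict: not equivalent; witness: a=0, b=0


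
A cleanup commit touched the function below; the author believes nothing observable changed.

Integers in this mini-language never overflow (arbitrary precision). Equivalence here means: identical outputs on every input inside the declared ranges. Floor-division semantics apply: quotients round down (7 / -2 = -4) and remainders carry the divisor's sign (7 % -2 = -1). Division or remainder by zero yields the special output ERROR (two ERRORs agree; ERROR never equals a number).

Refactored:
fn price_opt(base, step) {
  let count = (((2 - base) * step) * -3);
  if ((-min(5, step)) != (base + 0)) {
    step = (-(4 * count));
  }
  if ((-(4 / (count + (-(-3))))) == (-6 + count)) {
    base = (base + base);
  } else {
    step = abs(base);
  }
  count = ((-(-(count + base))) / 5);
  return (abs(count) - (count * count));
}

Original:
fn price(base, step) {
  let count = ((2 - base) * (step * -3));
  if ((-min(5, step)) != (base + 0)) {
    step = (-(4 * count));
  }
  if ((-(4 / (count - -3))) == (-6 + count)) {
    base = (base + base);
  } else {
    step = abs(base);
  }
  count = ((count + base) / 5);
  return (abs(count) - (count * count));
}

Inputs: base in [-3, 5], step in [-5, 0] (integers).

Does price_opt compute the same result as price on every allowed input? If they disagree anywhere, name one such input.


Side by side, the visible changes include: arithmetic usage differs.
As a probe, take base=-1, step=0: price runs count becomes 0; next ((-min(5, step)) != (base + 0)) evaluates to true; next step becomes 0; next ((-(4 / (count - -3))) == (-6 + count)) evaluates to false; next step becomes 1; next count becomes -1; next final value 0; price_opt runs count becomes 0; next ((-min(5, step)) != (base + 0)) evaluates to true; next step becomes 0; next ((-(4 / (count + (-(-3))))) == (-6 + count)) evaluates to false; next step becomes 1; next count becomes -1; next final value 0; both end at 0.
An exhaustive pass over the 54 declared inputs shows identical outputs.
verdict: equivalent


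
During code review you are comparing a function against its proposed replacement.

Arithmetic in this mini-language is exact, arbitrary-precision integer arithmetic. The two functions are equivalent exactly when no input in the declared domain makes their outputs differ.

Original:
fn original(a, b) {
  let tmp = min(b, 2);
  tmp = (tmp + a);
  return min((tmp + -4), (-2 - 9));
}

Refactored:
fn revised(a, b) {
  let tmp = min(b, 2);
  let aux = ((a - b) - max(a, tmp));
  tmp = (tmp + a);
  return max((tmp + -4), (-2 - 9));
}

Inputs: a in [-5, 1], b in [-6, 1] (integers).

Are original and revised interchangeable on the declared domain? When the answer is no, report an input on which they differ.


There is a counterexample at a=-5, b=-6: -15 on one side, -11 on the other.
original: tmp = -6; tmp = -11; return -15
revised: tmp = -6; aux = 6; tmp = -11; return -11
verdict: not equivalent; witness: a=-5, b=-6


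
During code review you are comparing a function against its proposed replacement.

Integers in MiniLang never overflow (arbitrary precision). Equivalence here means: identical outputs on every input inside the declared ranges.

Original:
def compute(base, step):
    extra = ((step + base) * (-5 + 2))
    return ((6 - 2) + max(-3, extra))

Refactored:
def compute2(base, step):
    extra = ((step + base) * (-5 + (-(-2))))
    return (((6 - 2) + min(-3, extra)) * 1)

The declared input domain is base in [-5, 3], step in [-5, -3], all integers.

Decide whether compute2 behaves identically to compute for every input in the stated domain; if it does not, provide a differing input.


Run the pair on base=-5, step=-5.
compute: extra becomes 30; next final value 34
compute2: extra becomes 30; next final value 1
34 against 1: the behavior changed.
verdict: not equivalent; witness: base=-5, step=-5


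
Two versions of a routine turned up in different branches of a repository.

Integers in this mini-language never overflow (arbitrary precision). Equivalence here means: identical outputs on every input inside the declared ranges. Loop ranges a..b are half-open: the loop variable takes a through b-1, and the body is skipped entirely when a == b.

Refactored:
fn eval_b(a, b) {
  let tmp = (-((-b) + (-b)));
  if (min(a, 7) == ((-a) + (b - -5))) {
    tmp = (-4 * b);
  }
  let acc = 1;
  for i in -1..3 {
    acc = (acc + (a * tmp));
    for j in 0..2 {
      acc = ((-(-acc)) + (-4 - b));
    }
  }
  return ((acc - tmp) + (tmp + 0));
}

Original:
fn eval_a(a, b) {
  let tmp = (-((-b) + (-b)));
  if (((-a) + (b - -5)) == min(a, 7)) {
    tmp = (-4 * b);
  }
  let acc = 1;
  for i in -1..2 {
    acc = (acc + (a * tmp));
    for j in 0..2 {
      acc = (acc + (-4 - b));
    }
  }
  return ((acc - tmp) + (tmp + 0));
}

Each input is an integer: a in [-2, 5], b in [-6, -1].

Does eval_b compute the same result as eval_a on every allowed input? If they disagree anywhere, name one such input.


Take a=-2, b=-6.
eval_a: tmp = -12; (((-a) + (b - -5)) == min(a, 7)) -> false; acc = 1; [i=-1]; acc = 25; [j=0]; acc = 27; [j=1]; acc = 29; [i=0]; acc = 53; [j=0]; acc = 55; [j=1]; acc = 57; [i=1]; acc = 81; [j=0]; acc = 83; [j=1]; acc = 85; return 85
eval_b: tmp = -12; (min(a, 7) == ((-a) + (b - -5))) -> false; acc = 1; [i=-1]; acc = 25; [j=0]; acc = 27; [j=1]; acc = 29; [i=0]; acc = 53; [j=0]; acc = 55; [j=1]; acc = 57; [i=1]; acc = 81; [j=0]; acc = 83; [j=1]; acc = 85; [i=2]; acc = 109; [j=0]; acc = 111; [j=1]; acc = 113; return 113
85 != 113, so the rewrite changes behavior.
verdict: not equivalent; witness: a=-2, b=-6


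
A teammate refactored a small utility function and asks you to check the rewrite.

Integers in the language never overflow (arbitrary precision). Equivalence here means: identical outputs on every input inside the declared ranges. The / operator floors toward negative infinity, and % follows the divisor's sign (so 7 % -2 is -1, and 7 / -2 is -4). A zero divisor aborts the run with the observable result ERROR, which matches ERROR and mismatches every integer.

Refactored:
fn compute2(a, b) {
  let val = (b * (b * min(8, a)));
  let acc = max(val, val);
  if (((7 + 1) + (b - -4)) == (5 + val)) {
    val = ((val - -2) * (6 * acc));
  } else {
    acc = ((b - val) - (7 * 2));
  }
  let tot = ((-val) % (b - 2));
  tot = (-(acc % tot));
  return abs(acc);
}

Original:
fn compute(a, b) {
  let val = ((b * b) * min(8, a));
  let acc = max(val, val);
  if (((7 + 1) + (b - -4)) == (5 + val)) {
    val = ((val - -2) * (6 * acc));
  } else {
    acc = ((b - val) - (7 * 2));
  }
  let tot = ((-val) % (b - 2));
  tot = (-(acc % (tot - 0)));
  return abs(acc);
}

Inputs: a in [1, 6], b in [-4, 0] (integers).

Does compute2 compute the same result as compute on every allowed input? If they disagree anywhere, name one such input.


Equivalent — the differences include arithmetic usage differs; constant usage differs, yet no declared input distinguishes the two.
Spot check at a=2, b=-3 — compute: val=18, then acc=18, then (((7 + 1) + (b - -4)) == (5 + val)) is false, then acc=-35, then tot=-3, then tot=2, then returns 35. compute2: val=18, then acc=18, then (((7 + 1) + (b - -4)) == (5 + val)) is false, then acc=-35, then tot=-3, then tot=2, then returns 35. Both give 35.
Across all 30 domain points the two functions coincide.
verdict: equivalent


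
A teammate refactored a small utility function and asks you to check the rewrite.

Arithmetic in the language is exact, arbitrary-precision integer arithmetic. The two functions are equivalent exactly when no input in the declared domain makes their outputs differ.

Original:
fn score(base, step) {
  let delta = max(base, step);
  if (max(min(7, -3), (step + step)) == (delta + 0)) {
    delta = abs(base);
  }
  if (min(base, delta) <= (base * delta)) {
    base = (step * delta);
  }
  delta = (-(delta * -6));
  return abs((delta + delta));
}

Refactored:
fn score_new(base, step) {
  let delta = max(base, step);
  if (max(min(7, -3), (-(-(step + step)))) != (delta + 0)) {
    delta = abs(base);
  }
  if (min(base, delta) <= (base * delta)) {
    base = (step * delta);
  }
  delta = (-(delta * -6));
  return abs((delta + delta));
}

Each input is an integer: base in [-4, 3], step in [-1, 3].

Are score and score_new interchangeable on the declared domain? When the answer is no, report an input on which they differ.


Consider the input base=-4, step=-1.
score: delta := -1 | (max(min(7, -3), (step + step)) == (delta + 0)): false | (min(base, delta) <= (base * delta)): true | base := 1 | delta := -6 | result 12
score_new: delta := -1 | (max(min(7, -3), (-(-(step + step)))) != (delta + 0)): true | delta := 4 | (min(base, delta) <= (base * delta)): false | delta := 24 | result 48
12 != 48, so the rewrite changes behavior.
verdict: not equivalent; witness: base=-4, step=-1


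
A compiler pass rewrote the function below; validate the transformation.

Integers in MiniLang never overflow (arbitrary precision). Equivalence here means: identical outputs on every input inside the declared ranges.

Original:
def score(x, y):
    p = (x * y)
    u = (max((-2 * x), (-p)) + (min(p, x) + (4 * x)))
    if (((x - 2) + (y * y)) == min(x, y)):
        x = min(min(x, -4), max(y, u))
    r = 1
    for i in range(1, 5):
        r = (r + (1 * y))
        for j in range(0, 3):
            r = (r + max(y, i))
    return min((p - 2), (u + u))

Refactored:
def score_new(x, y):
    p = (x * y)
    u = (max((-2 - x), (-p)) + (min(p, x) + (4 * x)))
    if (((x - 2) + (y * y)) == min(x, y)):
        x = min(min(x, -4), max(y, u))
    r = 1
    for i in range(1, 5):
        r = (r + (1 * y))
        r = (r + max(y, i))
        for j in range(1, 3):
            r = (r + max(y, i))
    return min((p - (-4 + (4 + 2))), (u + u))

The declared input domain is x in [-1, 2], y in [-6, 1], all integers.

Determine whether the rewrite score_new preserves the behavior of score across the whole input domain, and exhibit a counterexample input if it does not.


At x=-1, y=-6: score gives -6, score_new gives -12.
verdict: not equivalent; witness: x=-1, y=-6


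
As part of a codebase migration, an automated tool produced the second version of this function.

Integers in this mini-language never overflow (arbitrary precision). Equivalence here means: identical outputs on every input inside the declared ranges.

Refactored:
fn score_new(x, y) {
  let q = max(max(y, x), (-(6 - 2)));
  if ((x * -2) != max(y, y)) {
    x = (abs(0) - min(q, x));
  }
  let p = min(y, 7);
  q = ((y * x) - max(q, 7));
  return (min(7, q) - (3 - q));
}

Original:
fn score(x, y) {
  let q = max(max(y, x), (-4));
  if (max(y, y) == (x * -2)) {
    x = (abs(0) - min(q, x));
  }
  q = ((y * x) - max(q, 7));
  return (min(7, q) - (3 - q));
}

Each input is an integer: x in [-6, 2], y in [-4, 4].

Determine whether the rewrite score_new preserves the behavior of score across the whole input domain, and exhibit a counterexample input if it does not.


Not equivalent: x=-6, y=-4 separates them (21 vs -65).
score: q becomes -4; next (max(y, y) == (x * -2)) evaluates to false; next q becomes 17; next final value 21
score_new: q becomes -4; next ((x * -2) != max(y, y)) evaluates to true; next x becomes 6; next p becomes -4; next q becomes -31; next final value -65
verdict: not equivalent; witness: x=-6, y=-4


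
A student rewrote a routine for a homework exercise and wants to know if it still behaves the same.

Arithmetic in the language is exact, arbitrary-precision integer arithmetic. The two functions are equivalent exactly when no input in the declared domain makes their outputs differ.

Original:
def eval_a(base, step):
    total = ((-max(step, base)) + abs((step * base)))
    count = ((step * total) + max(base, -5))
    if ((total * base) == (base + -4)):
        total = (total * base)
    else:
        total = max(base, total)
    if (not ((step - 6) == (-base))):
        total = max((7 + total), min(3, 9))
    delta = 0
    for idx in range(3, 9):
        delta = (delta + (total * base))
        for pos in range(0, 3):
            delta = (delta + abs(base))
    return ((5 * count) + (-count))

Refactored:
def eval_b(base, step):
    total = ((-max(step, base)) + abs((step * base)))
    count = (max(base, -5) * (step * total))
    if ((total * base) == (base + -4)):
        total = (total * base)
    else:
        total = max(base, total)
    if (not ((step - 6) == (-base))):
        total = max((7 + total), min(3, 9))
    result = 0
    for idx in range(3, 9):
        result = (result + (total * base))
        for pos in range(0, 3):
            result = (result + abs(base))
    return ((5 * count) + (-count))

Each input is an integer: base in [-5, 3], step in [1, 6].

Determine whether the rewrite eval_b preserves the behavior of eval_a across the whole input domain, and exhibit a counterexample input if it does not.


Take base=-5, step=1.
eval_a: total = 4; count = -1; ((total * base) == (base + -4)) -> false; total = 4; (not ((step - 6) == (-base))) -> true; total = 11; delta = 0; [idx=3]; delta = -55; [pos=0]; delta = -50; [pos=1]; delta = -45; [pos=2]; delta = -40; [idx=4]; delta = -95; [pos=0]; delta = -90; [pos=1]; delta = -85; [pos=2]; delta = -80; [idx=5]; delta = -135; [pos=0]; delta = -130; [pos=1]; delta = -125; [pos=2]; delta = -120; [idx=6]; delta = -175; [pos=0]; delta = -170; [pos=1]; delta = -165; [pos=2]; delta = -160; [idx=7]; delta = -215; [pos=0]; delta = -210; [pos=1]; delta = -205; [pos=2]; delta = -200; [idx=8]; delta = -255; [pos=0]; delta = -250; [pos=1]; delta = -245; [pos=2]; delta = -240; return -4
eval_b: total = 4; count = -20; ((total * base) == (base + -4)) -> false; total = 4; (not ((step - 6) == (-base))) -> true; total = 11; result = 0; [idx=3]; result = -55; [pos=0]; result = -50; [pos=1]; result = -45; [pos=2]; result = -40; [idx=4]; result = -95; [pos=0]; result = -90; [pos=1]; result = -85; [pos=2]; result = -80; [idx=5]; result = -135; [pos=0]; result = -130; [pos=1]; result = -125; [pos=2]; result = -120; [idx=6]; result = -175; [pos=0]; result = -170; [pos=1]; result = -165; [pos=2]; result = -160; [idx=7]; result = -215; [pos=0]; result = -210; [pos=1]; result = -205; [pos=2]; result = -200; [idx=8]; result = -255; [pos=0]; result = -250; [pos=1]; result = -245; [pos=2]; result = -240; return -80
-4 vs -80 — the two versions disagree here.
verdict: not equivalent; witness: base=-5, step=1


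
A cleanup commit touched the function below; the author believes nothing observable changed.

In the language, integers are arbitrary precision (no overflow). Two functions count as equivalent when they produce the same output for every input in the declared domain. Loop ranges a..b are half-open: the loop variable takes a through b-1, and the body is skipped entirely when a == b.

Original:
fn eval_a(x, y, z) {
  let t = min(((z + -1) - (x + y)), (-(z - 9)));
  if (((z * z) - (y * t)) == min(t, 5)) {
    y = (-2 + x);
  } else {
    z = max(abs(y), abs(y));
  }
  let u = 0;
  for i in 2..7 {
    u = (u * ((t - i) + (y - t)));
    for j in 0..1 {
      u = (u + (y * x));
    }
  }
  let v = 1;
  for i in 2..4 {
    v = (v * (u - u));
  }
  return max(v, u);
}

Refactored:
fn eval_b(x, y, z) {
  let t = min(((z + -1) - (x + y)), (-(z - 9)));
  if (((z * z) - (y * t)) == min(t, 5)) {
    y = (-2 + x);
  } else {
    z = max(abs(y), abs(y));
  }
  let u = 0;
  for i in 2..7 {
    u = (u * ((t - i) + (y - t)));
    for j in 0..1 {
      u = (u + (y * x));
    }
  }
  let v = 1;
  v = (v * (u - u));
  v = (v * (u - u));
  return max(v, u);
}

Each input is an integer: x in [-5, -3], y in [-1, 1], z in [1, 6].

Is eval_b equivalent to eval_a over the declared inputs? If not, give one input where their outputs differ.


Behavior is preserved: although loop structure differs, arithmetic usage differs, the outputs never diverge.
One worked example (x=-4, y=0, z=5) — eval_a: t=4, then (((z * z) - (y * t)) == min(t, 5)) is false, then z=0, then u=0, then (i=2), then u=0, then (j=0), then u=0, then (i=3), then u=0, then (j=0), then u=0, then (i=4), then u=0, then (j=0), then u=0, then (i=5), then u=0, then (j=0), then u=0, then (i=6), then u=0, then (j=0), then u=0, then v=1, then (i=2), then v=0, then (i=3), then v=0, then returns 0; eval_b: t=4, then (((z * z) - (y * t)) == min(t, 5)) is false, then z=0, then u=0, then (i=2), then u=0, then (j=0), then u=0, then (i=3), then u=0, then (j=0), then u=0, then (i=4), then u=0, then (j=0), then u=0, then (i=5), then u=0, then (j=0), then u=0, then (i=6), then u=0, then (j=0), then u=0, then v=1, then v=0, then v=0, then returns 0; agreement on 0.
Checked all 54 inputs in the declared domain: the outputs agree on every one.
verdict: equivalent


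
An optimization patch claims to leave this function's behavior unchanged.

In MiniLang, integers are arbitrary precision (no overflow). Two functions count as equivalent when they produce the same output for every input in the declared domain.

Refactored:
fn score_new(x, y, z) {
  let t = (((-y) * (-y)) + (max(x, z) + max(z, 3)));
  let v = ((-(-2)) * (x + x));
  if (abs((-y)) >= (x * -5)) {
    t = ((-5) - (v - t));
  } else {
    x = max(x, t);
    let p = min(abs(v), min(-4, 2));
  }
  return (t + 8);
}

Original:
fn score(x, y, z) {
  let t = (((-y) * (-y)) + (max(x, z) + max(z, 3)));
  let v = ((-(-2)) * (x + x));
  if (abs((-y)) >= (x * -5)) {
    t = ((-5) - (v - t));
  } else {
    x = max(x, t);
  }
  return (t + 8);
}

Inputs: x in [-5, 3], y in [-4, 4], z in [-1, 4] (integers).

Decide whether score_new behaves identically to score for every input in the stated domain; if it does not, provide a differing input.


Changes here: statement counts differ, local variable names differ, min/max/abs usage differs, constant usage differs; the full 486-point sweep finds no disagreement.
verdict: equivalent


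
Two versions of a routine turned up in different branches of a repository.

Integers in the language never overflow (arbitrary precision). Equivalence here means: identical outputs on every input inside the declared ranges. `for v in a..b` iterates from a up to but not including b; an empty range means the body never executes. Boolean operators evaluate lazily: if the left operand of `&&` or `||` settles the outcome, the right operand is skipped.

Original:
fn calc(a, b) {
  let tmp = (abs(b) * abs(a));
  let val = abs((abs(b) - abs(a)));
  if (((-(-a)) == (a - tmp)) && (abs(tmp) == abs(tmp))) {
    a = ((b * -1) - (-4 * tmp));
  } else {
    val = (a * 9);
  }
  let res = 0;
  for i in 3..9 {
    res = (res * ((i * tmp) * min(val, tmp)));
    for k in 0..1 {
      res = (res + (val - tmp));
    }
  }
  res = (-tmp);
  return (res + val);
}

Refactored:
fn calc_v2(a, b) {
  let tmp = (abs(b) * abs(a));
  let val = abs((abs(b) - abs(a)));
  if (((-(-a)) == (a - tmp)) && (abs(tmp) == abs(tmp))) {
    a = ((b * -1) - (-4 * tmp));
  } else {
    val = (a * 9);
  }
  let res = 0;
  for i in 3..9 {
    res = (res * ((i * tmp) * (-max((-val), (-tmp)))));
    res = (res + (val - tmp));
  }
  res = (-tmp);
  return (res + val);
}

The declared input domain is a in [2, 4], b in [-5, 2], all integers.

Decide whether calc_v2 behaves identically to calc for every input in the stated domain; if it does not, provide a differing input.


This is a faithful refactor — statement counts differ, and local variable names differ, and loop structure differs, and min/max/abs usage differs, but the computed results match everywhere.
As a probe, take a=3, b=-3: calc runs tmp = 9; val = 0; (((-(-a)) == (a - tmp)) && (abs(tmp) == abs(tmp))) -> false; val = 27; res = 0; [i=3]; res = 0; [k=0]; res = 18; [i=4]; res = 5832; [k=0]; res = 5850; [i=5]; res = 2369250; [k=0]; res = 2369268; [i=6]; res = 1151464248; [k=0]; res = 1151464266; [i=7]; res = 652880238822; [k=0]; res = 652880238840; [i=8]; res = 423066394768320; [k=0]; res = 423066394768338; res = -9; return 18; calc_v2 runs tmp = 9; val = 0; (((-(-a)) == (a - tmp)) && (abs(tmp) == abs(tmp))) -> false; val = 27; res = 0; [i=3]; res = 0; res = 18; [i=4]; res = 5832; res = 5850; [i=5]; res = 2369250; res = 2369268; [i=6]; res = 1151464248; res = 1151464266; [i=7]; res = 652880238822; res = 652880238840; [i=8]; res = 423066394768320; res = 423066394768338; res = -9; return 18; both end at 18.
Across all 24 domain points the two functions coincide.
verdict: equivalent


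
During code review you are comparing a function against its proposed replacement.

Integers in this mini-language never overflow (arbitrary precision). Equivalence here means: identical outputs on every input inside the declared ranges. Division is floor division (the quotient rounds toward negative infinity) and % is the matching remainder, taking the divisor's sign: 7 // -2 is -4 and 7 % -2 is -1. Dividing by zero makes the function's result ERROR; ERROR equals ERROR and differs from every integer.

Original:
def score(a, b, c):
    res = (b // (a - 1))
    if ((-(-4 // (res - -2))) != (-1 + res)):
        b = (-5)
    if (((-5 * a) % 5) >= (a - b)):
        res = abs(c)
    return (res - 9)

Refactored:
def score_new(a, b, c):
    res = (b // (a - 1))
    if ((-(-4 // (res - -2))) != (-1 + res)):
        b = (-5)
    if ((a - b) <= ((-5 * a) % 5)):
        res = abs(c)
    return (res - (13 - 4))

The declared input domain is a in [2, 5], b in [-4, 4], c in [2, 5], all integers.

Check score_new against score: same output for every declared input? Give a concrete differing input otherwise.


Reading the diff, among the changes: arithmetic usage differs, plus comparison usage differs, plus constant usage differs.
One worked example (a=4, b=0, c=4) — score: res becomes 0; next ((-(-4 // (res - -2))) != (-1 + res)) evaluates to true; next b becomes -5; next (((-5 * a) % 5) >= (a - b)) evaluates to false; next final value -9; score_new: res becomes 0; next ((-(-4 // (res - -2))) != (-1 + res)) evaluates to true; next b becomes -5; next ((a - b) <= ((-5 * a) % 5)) evaluates to false; next final value -9; agreement on -9.
Across all 144 domain points the two functions coincide.
verdict: equivalent


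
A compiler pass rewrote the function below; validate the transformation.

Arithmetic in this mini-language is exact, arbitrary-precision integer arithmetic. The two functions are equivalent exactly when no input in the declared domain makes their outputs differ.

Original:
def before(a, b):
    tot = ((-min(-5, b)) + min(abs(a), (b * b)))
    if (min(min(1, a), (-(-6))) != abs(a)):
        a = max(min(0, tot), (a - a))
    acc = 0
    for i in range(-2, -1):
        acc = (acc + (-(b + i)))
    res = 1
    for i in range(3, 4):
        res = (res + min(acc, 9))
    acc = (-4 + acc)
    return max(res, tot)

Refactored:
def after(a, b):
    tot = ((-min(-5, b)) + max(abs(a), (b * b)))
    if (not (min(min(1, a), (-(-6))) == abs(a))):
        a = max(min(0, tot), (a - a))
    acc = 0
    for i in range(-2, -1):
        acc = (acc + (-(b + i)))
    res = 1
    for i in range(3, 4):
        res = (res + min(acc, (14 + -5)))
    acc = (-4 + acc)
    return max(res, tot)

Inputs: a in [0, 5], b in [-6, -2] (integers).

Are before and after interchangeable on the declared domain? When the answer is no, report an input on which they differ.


The rewrite breaks on a=0, b=-6, where the results are 9 and 42.
before: tot becomes 6; next (min(min(1, a), (-(-6))) != abs(a)) evaluates to false; next acc becomes 0; next at i=-2:; next acc becomes 8; next res becomes 1; next at i=3:; next res becomes 9; next acc becomes 4; next final value 9
after: tot becomes 42; next (not (min(min(1, a), (-(-6))) == abs(a))) evaluates to false; next acc becomes 0; next at i=-2:; next acc becomes 8; next res becomes 1; next at i=3:; next res becomes 9; next acc becomes 4; next final value 42
verdict: not equivalent; witness: a=0, b=-6


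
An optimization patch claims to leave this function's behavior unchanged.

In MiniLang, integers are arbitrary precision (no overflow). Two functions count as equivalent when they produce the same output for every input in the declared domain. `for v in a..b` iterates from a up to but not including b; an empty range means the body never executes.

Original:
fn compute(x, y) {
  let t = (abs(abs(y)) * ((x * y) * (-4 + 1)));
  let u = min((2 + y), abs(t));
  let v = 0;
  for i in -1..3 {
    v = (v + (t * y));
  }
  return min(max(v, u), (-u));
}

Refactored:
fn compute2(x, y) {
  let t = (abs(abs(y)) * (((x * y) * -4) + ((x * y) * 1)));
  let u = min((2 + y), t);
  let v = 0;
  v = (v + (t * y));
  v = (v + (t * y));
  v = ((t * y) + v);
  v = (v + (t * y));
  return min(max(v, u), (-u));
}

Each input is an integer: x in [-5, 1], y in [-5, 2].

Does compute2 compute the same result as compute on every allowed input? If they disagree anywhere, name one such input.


x=-5, y=-5 yields 3 from compute but 375 from compute2.
verdict: not equivalent; witness: x=-5, y=-5


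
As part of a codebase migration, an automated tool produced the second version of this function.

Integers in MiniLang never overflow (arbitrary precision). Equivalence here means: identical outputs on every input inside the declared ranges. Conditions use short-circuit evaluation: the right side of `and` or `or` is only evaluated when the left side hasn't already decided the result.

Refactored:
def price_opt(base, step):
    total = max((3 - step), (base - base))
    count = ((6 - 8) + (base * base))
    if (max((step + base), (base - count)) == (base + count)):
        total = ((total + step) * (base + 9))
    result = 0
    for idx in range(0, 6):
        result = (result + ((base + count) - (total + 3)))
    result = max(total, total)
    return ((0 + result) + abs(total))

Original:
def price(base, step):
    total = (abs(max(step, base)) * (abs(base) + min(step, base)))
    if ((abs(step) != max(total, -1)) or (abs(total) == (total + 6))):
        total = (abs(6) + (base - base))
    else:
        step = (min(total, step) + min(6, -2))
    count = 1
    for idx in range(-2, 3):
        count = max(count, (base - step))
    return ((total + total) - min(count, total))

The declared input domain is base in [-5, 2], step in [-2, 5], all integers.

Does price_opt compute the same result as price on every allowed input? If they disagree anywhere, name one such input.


These are not equivalent — on base=-5, step=-2 the outputs split (11 vs 10).
price: total := 0 | ((abs(step) != max(total, -1)) or (abs(total) == (total + 6))): true | total := 6 | count := 1 | iter idx=-2: | count := 1 | iter idx=-1: | count := 1 | iter idx=0: | count := 1 | iter idx=1: | count := 1 | iter idx=2: | count := 1 | result 11
price_opt: total := 5 | count := 23 | (max((step + base), (base - count)) == (base + count)): false | result := 0 | iter idx=0: | result := 10 | iter idx=1: | result := 20 | iter idx=2: | result := 30 | iter idx=3: | result := 40 | iter idx=4: | result := 50 | iter idx=5: | result := 60 | result := 5 | result 10
verdict: not equivalent; witness: base=-5, step=-2


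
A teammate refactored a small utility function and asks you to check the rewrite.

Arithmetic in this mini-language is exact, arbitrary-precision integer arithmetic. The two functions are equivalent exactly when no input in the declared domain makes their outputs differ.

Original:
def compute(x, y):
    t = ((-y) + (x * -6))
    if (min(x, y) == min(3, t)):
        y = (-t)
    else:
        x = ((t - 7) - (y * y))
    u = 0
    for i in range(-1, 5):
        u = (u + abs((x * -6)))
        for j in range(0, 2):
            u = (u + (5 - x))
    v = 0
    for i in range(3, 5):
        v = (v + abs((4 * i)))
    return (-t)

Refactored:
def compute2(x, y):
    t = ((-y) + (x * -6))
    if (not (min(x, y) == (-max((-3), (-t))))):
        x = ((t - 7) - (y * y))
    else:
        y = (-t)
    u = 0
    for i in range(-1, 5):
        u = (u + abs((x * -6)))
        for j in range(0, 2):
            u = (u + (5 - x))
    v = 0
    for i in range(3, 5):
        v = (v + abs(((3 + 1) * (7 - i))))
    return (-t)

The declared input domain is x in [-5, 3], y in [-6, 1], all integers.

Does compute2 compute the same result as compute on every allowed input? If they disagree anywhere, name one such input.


Equivalent — the differences include min/max/abs usage differs, and arithmetic usage differs, and constant usage differs, and boolean connective usage differs, yet no declared input distinguishes the two.
Tracing x=3, y=-1: compute: t becomes -17; next (min(x, y) == min(3, t)) evaluates to false; next x becomes -25; next u becomes 0; next at i=-1:; next u becomes 150; next at j=0:; next u becomes 180; next at j=1:; next u becomes 210; next at i=0:; next u becomes 360; next at j=0:; next u becomes 390; next at j=1:; next u becomes 420; next at i=1:; next u becomes 570; next at j=0:; next u becomes 600; next at j=1:; next u becomes 630; next at i=2:; next u becomes 780; next at j=0:; next u becomes 810; next at j=1:; next u becomes 840; next at i=3:; next u becomes 990; next at j=0:; next u becomes 1020; next at j=1:; next u becomes 1050; next at i=4:; next u becomes 1200; next at j=0:; next u becomes 1230; next at j=1:; next u becomes 1260; next v becomes 0; next at i=3:; next v becomes 12; next at i=4:; next v becomes 28; next final value 17 | compute2: t becomes -17; next (not (min(x, y) == (-max((-3), (-t))))) evaluates to true; next x becomes -25; next u becomes 0; next at i=-1:; next u becomes 150; next at j=0:; next u becomes 180; next at j=1:; next u becomes 210; next at i=0:; next u becomes 360; next at j=0:; next u becomes 390; next at j=1:; next u becomes 420; next at i=1:; next u becomes 570; next at j=0:; next u becomes 600; next at j=1:; next u becomes 630; next at i=2:; next u becomes 780; next at j=0:; next u becomes 810; next at j=1:; next u becomes 840; next at i=3:; next u becomes 990; next at j=0:; next u becomes 1020; next at j=1:; next u becomes 1050; next at i=4:; next u becomes 1200; next at j=0:; next u becomes 1230; next at j=1:; next u becomes 1260; next v becomes 0; next at i=3:; next v becomes 16; next at i=4:; next v becomes 28; next final value 17 — matching result 17.
Across all 72 domain points the two functions coincide.
verdict: equivalent


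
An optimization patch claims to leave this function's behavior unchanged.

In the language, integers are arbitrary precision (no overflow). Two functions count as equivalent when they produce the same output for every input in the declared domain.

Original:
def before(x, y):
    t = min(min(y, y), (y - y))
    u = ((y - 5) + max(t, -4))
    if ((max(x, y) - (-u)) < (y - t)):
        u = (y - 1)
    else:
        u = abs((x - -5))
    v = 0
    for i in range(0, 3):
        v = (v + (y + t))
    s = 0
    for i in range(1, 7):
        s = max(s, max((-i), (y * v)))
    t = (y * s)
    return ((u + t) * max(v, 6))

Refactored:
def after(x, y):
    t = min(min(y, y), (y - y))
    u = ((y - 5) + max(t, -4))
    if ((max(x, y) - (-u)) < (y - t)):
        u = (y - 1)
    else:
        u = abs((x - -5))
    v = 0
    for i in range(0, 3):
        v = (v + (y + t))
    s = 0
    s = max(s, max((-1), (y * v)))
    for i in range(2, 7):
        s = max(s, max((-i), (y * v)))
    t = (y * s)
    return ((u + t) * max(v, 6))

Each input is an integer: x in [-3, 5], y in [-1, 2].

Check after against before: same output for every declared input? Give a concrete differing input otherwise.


Comparing the listings, the differences include: arithmetic usage differs; and min/max/abs usage differs; and constant usage differs; and statement counts differ; and loop structure differs.
Tracing x=3, y=0: before: t := 0 | u := -5 | ((max(x, y) - (-u)) < (y - t)): true | u := -1 | v := 0 | iter i=0: | v := 0 | iter i=1: | v := 0 | iter i=2: | v := 0 | s := 0 | iter i=1: | s := 0 | iter i=2: | s := 0 | iter i=3: | s := 0 | iter i=4: | s := 0 | iter i=5: | s := 0 | iter i=6: | s := 0 | t := 0 | result -6 | after: t := 0 | u := -5 | ((max(x, y) - (-u)) < (y - t)): true | u := -1 | v := 0 | iter i=0: | v := 0 | iter i=1: | v := 0 | iter i=2: | v := 0 | s := 0 | s := 0 | iter i=2: | s := 0 | iter i=3: | s := 0 | iter i=4: | s := 0 | iter i=5: | s := 0 | iter i=6: | s := 0 | t := 0 | result -6 — matching result -6.
Across all 36 domain points the two functions coincide.
verdict: equivalent
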